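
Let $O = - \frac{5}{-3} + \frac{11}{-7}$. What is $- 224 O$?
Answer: $- \frac{64}{3} \approx -21.333$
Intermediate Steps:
$O = \frac{2}{21}$ ($O = \left(-5\right) \left(- \frac{1}{3}\right) + 11 \left(- \frac{1}{7}\right) = \frac{5}{3} - \frac{11}{7} = \frac{2}{21} \approx 0.095238$)
$- 224 O = \left(-224\right) \frac{2}{21} = - \frac{64}{3}$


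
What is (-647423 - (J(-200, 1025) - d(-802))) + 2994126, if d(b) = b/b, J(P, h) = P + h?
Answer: 2345879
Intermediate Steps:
d(b) = 1
(-647423 - (J(-200, 1025) - d(-802))) + 2994126 = (-647423 - ((-200 + 1025) - 1*1)) + 2994126 = (-647423 - (825 - 1)) + 2994126 = (-647423 - 1*824) + 2994126 = (-647423 - 824) + 2994126 = -648247 + 2994126 = 2345879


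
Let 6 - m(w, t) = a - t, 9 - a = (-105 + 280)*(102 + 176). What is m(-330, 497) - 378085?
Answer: -328941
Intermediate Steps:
a = -48641 (a = 9 - (-105 + 280)*(102 + 176) = 9 - 175*278 = 9 - 1*48650 = 9 - 48650 = -48641)
m(w, t) = 48647 + t (m(w, t) = 6 - (-48641 - t) = 6 + (48641 + t) = 48647 + t)
m(-330, 497) - 378085 = (48647 + 497) - 378085 = 49144 - 378085 = -328941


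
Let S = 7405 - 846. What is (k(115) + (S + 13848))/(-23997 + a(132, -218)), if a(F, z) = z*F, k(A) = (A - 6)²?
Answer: -32288/52773 ≈ -0.61183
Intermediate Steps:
S = 6559
k(A) = (-6 + A)²
a(F, z) = F*z
(k(115) + (S + 13848))/(-23997 + a(132, -218)) = ((-6 + 115)² + (6559 + 13848))/(-23997 + 132*(-218)) = (109² + 20407)/(-23997 - 28776) = (11881 + 20407)/(-52773) = 32288*(-1/52773) = -32288/52773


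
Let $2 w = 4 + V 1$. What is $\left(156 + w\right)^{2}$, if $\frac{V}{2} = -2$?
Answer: $24336$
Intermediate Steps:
$V = -4$ ($V = 2 \left(-2\right) = -4$)
$w = 0$ ($w = \frac{4 - 4}{2} = \frac{1}{2} \cdot 0 = 0$)
$\left(156 + w\right)^{2} = \left(156 + 0\right)^{2} = 156^{2} = 24336$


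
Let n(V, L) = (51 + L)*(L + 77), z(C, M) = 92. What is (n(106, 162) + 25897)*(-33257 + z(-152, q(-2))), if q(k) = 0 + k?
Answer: -2547204660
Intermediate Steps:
q(k) = k
n(V, L) = (51 + L)*(77 + L)
(n(106, 162) + 25897)*(-33257 + z(-152, q(-2))) = ((3927 + 162**2 + 128*162) + 25897)*(-33257 + 92) = ((3927 + 26244 + 20736) + 25897)*(-33165) = (50907 + 25897)*(-33165) = 76804*(-33165) = -2547204660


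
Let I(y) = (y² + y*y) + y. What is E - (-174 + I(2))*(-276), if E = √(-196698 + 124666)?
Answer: -45264 + 4*I*√4502 ≈ -45264.0 + 268.39*I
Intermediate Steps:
I(y) = y + 2*y² (I(y) = (y² + y²) + y = 2*y² + y = y + 2*y²)
E = 4*I*√4502 (E = √(-72032) = 4*I*√4502 ≈ 268.39*I)
E - (-174 + I(2))*(-276) = 4*I*√4502 - (-174 + 2*(1 + 2*2))*(-276) = 4*I*√4502 - (-174 + 2*(1 + 4))*(-276) = 4*I*√4502 - (-174 + 2*5)*(-276) = 4*I*√4502 - (-174 + 10)*(-276) = 4*I*√4502 - (-164)*(-276) = 4*I*√4502 - 1*45264 = 4*I*√4502 - 45264 = -45264 + 4*I*√4502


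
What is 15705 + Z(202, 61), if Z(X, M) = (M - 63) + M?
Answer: 15764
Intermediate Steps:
Z(X, M) = -63 + 2*M (Z(X, M) = (-63 + M) + M = -63 + 2*M)
15705 + Z(202, 61) = 15705 + (-63 + 2*61) = 15705 + (-63 + 122) = 15705 + 59 = 15764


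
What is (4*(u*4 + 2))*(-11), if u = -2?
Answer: 264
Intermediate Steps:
(4*(u*4 + 2))*(-11) = (4*(-2*4 + 2))*(-11) = (4*(-8 + 2))*(-11) = (4*(-6))*(-11) = -24*(-11) = 264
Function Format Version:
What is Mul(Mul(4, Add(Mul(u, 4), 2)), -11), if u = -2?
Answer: 264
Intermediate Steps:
Mul(Mul(4, Add(Mul(u, 4), 2)), -11) = Mul(Mul(4, Add(Mul(-2, 4), 2)), -11) = Mul(Mul(4, Add(-8, 2)), -11) = Mul(Mul(4, -6), -11) = Mul(-24, -11) = 264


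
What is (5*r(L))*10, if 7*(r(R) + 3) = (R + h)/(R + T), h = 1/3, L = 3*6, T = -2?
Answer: -23825/168 ≈ -141.82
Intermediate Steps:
L = 18
h = ⅓ ≈ 0.33333
r(R) = -3 + (⅓ + R)/(7*(-2 + R)) (r(R) = -3 + ((R + ⅓)/(R - 2))/7 = -3 + ((⅓ + R)/(-2 + R))/7 = -3 + (⅓ + R)/(7*(-2 + R)))
(5*r(L))*10 = (5*((127 - 60*18)/(21*(-2 + 18))))*10 = (5*((1/21)*(127 - 1080)/16))*10 = (5*((1/21)*(1/16)*(-953)))*10 = (5*(-953/336))*10 = -4765/336*10 = -23825/168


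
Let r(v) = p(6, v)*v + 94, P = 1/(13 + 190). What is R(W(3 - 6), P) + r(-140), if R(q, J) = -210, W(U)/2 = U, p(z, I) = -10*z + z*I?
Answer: 125884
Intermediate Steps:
p(z, I) = -10*z + I*z
W(U) = 2*U
P = 1/203 ≈ 0.0049261
r(v) = 94 + v*(-60 + 6*v) (r(v) = (6*(-10 + v))*v + 94 = (-60 + 6*v)*v + 94 = v*(-60 + 6*v) + 94 = 94 + v*(-60 + 6*v))
R(W(3 - 6), P) + r(-140) = -210 + (94 + 6*(-140)*(-10 - 140)) = -210 + (94 + 6*(-140)*(-150)) = -210 + (94 + 126000) = -210 + 126094 = 125884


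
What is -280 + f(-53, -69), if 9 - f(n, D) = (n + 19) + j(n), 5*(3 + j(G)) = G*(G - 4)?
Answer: -4191/5 ≈ -838.20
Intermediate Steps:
j(G) = -3 + G*(-4 + G)/5 (j(G) = -3 + (G*(G - 4))/5 = -3 + (G*(-4 + G))/5 = -3 + G*(-4 + G)/5)
f(n, D) = -7 - n/5 - n**2/5 (f(n, D) = 9 - ((n + 19) + (-3 - 4*n/5 + n**2/5)) = 9 - ((19 + n) + (-3 - 4*n/5 + n**2/5)) = 9 - (16 + n/5 + n**2/5) = 9 + (-16 - n/5 - n**2/5) = -7 - n/5 - n**2/5)
-280 + f(-53, -69) = -280 + (-7 - 1/5*(-53) - 1/5*(-53)**2) = -280 + (-7 + 53/5 - 1/5*2809) = -280 + (-7 + 53/5 - 2809/5) = -280 - 2791/5 = -4191/5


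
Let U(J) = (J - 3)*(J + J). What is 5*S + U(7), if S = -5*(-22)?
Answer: 606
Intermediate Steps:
S = 110
U(J) = 2*J*(-3 + J) (U(J) = (-3 + J)*(2*J) = 2*J*(-3 + J))
5*S + U(7) = 5*110 + 2*7*(-3 + 7) = 550 + 2*7*4 = 550 + 56 = 606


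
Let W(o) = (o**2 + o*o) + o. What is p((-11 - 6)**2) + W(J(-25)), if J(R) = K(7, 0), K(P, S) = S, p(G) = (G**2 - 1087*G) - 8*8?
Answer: -230686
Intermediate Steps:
p(G) = -64 + G**2 - 1087*G (p(G) = (G**2 - 1087*G) - 64 = -64 + G**2 - 1087*G)
J(R) = 0
W(o) = o + 2*o**2 (W(o) = (o**2 + o**2) + o = 2*o**2 + o = o + 2*o**2)
p((-11 - 6)**2) + W(J(-25)) = (-64 + ((-11 - 6)**2)**2 - 1087*(-11 - 6)**2) + 0*(1 + 2*0) = (-64 + ((-17)**2)**2 - 1087*(-17)**2) + 0*(1 + 0) = (-64 + 289**2 - 1087*289) + 0*1 = (-64 + 83521 - 314143) + 0 = -230686 + 0 = -230686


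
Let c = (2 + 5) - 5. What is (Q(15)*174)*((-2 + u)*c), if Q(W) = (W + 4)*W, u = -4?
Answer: -595080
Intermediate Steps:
c = 2 (c = 7 - 5 = 2)
Q(W) = W*(4 + W) (Q(W) = (4 + W)*W = W*(4 + W))
(Q(15)*174)*((-2 + u)*c) = ((15*(4 + 15))*174)*((-2 - 4)*2) = ((15*19)*174)*(-6*2) = (285*174)*(-12) = 49590*(-12) = -595080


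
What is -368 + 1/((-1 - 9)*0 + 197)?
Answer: -72495/197 ≈ -368.00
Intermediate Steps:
-368 + 1/((-1 - 9)*0 + 197) = -368 + 1/(-10*0 + 197) = -368 + 1/(0 + 197) = -368 + 1/197 = -72495/197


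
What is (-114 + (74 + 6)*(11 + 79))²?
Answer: 50211396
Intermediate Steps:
(-114 + (74 + 6)*(11 + 79))² = (-114 + 80*90)² = (-114 + 7200)² = 7086² = 50211396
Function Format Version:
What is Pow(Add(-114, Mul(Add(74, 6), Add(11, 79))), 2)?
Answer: 50211396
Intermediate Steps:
Pow(Add(-114, Mul(Add(74, 6), Add(11, 79))), 2) = Pow(Add(-114, Mul(80, 90)), 2) = Pow(Add(-114, 7200), 2) = Pow(7086, 2) = 50211396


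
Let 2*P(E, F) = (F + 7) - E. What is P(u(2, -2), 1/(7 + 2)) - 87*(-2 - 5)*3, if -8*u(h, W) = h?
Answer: 131809/72 ≈ 1830.7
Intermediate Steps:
u(h, W) = -h/8
P(E, F) = 7/2 + F/2 - E/2 (P(E, F) = ((F + 7) - E)/2 = ((7 + F) - E)/2 = (7 + F - E)/2 = 7/2 + F/2 - E/2)
P(u(2, -2), 1/(7 + 2)) - 87*(-2 - 5)*3 = (7/2 + 1/(2*(7 + 2)) - (-1)*2/16) - 87*(-2 - 5)*3 = (7/2 + (1/2)/9 - 1/2*(-1/4)) - (-609)*3 = (7/2 + (1/2)*(1/9) + 1/8) - 87*(-21) = (7/2 + 1/18 + 1/8) + 1827 = 265/72 + 1827 = 131809/72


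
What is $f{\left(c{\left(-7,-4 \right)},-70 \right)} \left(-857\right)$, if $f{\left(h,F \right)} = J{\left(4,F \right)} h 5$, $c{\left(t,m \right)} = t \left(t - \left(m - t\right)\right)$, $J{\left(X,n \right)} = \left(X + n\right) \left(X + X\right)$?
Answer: $158373600$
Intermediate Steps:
$J{\left(X,n \right)} = 2 X \left(X + n\right)$ ($J{\left(X,n \right)} = \left(X + n\right) 2 X = 2 X \left(X + n\right)$)
$c{\left(t,m \right)} = t \left(- m + 2 t\right)$
$f{\left(h,F \right)} = 5 h \left(32 + 8 F\right)$ ($f{\left(h,F \right)} = 2 \cdot 4 \left(4 + F\right) h 5 = \left(32 + 8 F\right) h 5 = h \left(32 + 8 F\right) 5 = 5 h \left(32 + 8 F\right)$)
$f{\left(c{\left(-7,-4 \right)},-70 \right)} \left(-857\right) = 40 \left(- 7 \left(\left(-1\right) \left(-4\right) + 2 \left(-7\right)\right)\right) \left(4 - 70\right) \left(-857\right) = 40 \left(- 7 \left(4 - 14\right)\right) \left(-66\right) \left(-857\right) = 40 \left(\left(-7\right) \left(-10\right)\right) \left(-66\right) \left(-857\right) = 40 \cdot 70 \left(-66\right) \left(-857\right) = \left(-184800\right) \left(-857\right) = 158373600$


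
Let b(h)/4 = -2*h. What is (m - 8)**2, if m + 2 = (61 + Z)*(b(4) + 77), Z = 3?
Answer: 8236900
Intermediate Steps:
b(h) = -8*h (b(h) = 4*(-2*h) = -8*h)
m = 2878 (m = -2 + (61 + 3)*(-8*4 + 77) = -2 + 64*(-32 + 77) = -2 + 64*45 = -2 + 2880 = 2878)
(m - 8)**2 = (2878 - 8)**2 = 2870**2 = 8236900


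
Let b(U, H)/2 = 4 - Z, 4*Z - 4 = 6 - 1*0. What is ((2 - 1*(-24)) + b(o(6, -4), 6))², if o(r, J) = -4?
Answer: 841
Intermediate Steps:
Z = 5/2 (Z = 1 + (6 - 1*0)/4 = 1 + (6 + 0)/4 = 1 + (¼)*6 = 1 + 3/2 = 5/2 ≈ 2.5000)
b(U, H) = 3 (b(U, H) = 2*(4 - 1*5/2) = 2*(4 - 5/2) = 2*(3/2) = 3)
((2 - 1*(-24)) + b(o(6, -4), 6))² = ((2 - 1*(-24)) + 3)² = ((2 + 24) + 3)² = (26 + 3)² = 29² = 841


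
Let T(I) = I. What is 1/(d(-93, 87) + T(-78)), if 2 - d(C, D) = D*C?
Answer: 1/8015 ≈ 0.00012477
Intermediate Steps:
d(C, D) = 2 - C*D (d(C, D) = 2 - D*C = 2 - C*D)
1/(d(-93, 87) + T(-78)) = 1/((2 - 1*(-93)*87) - 78) = 1/((2 + 8091) - 78) = 1/(8093 - 78) = 1/8015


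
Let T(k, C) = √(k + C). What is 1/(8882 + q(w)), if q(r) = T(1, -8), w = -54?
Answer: 8882/78889931 - I*√7/78889931 ≈ 0.00011259 - 3.3537e-8*I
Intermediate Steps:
T(k, C) = √(C + k)
q(r) = I*√7 (q(r) = √(-8 + 1) = √(-7) = I*√7)
1/(8882 + q(w)) = 1/(8882 + I*√7)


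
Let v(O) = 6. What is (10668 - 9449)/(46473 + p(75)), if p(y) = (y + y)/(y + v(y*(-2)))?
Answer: 32913/1254821 ≈ 0.026229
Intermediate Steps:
p(y) = 2*y/(6 + y) (p(y) = (y + y)/(y + 6) = (2*y)/(6 + y) = 2*y/(6 + y))
(10668 - 9449)/(46473 + p(75)) = (10668 - 9449)/(46473 + 2*75/(6 + 75)) = 1219/(46473 + 2*75/81) = 1219/(46473 + 2*75*(1/81)) = 1219/(46473 + 50/27) = 1219/(1254821/27) = 1219*(27/1254821) = 32913/1254821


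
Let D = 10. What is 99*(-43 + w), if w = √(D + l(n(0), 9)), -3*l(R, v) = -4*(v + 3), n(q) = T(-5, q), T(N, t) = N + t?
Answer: -4257 + 99*√26 ≈ -3752.2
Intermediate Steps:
n(q) = -5 + q
l(R, v) = 4 + 4*v/3 (l(R, v) = -(-4)*(v + 3)/3 = -(-4)*(3 + v)/3 = -(-12 - 4*v)/3 = 4 + 4*v/3)
w = √26 (w = √(10 + (4 + (4/3)*9)) = √(10 + (4 + 12)) = √(10 + 16) = √26 ≈ 5.0990)
99*(-43 + w) = 99*(-43 + √26) = -4257 + 99*√26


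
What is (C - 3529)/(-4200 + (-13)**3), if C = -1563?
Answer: 5092/6397 ≈ 0.79600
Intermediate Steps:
(C - 3529)/(-4200 + (-13)**3) = (-1563 - 3529)/(-4200 + (-13)**3) = -5092/(-4200 - 2197) = -5092/(-6397) = -5092*(-1/6397) = 5092/6397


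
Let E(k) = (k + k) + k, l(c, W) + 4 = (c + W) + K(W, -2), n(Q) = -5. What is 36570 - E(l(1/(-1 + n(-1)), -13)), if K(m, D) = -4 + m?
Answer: 73345/2 ≈ 36673.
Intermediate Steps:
l(c, W) = -8 + c + 2*W (l(c, W) = -4 + ((c + W) + (-4 + W)) = -4 + ((W + c) + (-4 + W)) = -4 + (-4 + c + 2*W) = -8 + c + 2*W)
E(k) = 3*k (E(k) = 2*k + k = 3*k)
36570 - E(l(1/(-1 + n(-1)), -13)) = 36570 - 3*(-8 + 1/(-1 - 5) + 2*(-13)) = 36570 - 3*(-8 + 1/(-6) - 26) = 36570 - 3*(-8 - ⅙ - 26) = 36570 - 3*(-205)/6 = 36570 - 1*(-205/2) = 36570 + 205/2 = 73345/2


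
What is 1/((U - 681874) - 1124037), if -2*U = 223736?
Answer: -1/1917779 ≈ -5.2144e-7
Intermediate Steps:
U = -111868 (U = -1/2*223736 = -111868)
1/((U - 681874) - 1124037) = 1/((-111868 - 681874) - 1124037) = 1/(-793742 - 1124037) = 1/(-1917779) = -1/1917779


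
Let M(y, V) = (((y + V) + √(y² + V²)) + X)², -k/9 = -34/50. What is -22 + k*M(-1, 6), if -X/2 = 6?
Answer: 12608/25 - 2142*√37/25 ≈ -16.851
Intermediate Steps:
X = -12 (X = -2*6 = -12)
k = 153/25 (k = -(-306)/50 = -9*(-17/25) = 153/25 ≈ 6.1200)
M(y, V) = (-12 + V + y + √(V² + y²))² (M(y, V) = (((y + V) + √(y² + V²)) - 12)² = (((V + y) + √(V² + y²)) - 12)² = ((V + y + √(V² + y²)) - 12)² = (-12 + V + y + √(V² + y²))²)
-22 + k*M(-1, 6) = -22 + 153*(-12 + 6 - 1 + √(6² + (-1)²))²/25 = -22 + 153*(-12 + 6 - 1 + √(36 + 1))²/25 = -22 + 153*(-12 + 6 - 1 + √37)²/25 = -22 + 153*(-7 + √37)²/25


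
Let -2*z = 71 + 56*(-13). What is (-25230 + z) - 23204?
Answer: -96211/2 ≈ -48106.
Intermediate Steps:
z = 657/2 (z = -(71 + 56*(-13))/2 = -(71 - 728)/2 = -½*(-657) = 657/2 ≈ 328.50)
(-25230 + z) - 23204 = (-25230 + 657/2) - 23204 = -49803/2 - 23204 = -96211/2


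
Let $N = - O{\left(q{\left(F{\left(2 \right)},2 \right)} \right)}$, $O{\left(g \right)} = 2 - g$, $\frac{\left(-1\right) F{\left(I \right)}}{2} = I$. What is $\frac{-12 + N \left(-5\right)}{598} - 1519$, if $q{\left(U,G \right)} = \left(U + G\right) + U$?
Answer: $- \frac{454167}{299} \approx -1519.0$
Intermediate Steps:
$F{\left(I \right)} = - 2 I$
$q{\left(U,G \right)} = G + 2 U$ ($q{\left(U,G \right)} = \left(G + U\right) + U = G + 2 U$)
$N = -8$ ($N = - (2 - \left(2 + 2 \left(\left(-2\right) 2\right)\right)) = - (2 - \left(2 + 2 \left(-4\right)\right)) = - (2 - \left(2 - 8\right)) = - (2 - -6) = - (2 + 6) = \left(-1\right) 8 = -8$)
$\frac{-12 + N \left(-5\right)}{598} - 1519 = \frac{-12 - -40}{598} - 1519 = \frac{-12 + 40}{598} - 1519 = \frac{1}{598} \cdot 28 - 1519 = \frac{14}{299} - 1519 = - \frac{454167}{299}$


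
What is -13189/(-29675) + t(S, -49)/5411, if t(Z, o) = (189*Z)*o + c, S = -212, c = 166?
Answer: 58338168829/160571425 ≈ 363.32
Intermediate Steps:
t(Z, o) = 166 + 189*Z*o (t(Z, o) = (189*Z)*o + 166 = 189*Z*o + 166 = 166 + 189*Z*o)
-13189/(-29675) + t(S, -49)/5411 = -13189/(-29675) + (166 + 189*(-212)*(-49))/5411 = -13189*(-1/29675) + (166 + 1963332)*(1/5411) = 13189/29675 + 1963498*(1/5411) = 13189/29675 + 1963498/5411 = 58338168829/160571425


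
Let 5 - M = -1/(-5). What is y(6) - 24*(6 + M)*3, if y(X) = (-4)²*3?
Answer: -3648/5 ≈ -729.60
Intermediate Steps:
M = 24/5 (M = 5 - (-1)/(-5) = 5 - (-1)*(-1)/5 = 5 - 1*⅕ = 5 - ⅕ = 24/5 ≈ 4.8000)
y(X) = 48 (y(X) = 16*3 = 48)
y(6) - 24*(6 + M)*3 = 48 - 24*(6 + 24/5)*3 = 48 - 1296*3/5 = 48 - 24*162/5 = 48 - 3888/5 = -3648/5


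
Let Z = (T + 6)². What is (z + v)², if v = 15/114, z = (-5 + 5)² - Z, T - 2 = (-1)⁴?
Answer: 9443329/1444 ≈ 6539.7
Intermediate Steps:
T = 3 (T = 2 + (-1)⁴ = 2 + 1 = 3)
Z = 81 (Z = (3 + 6)² = 9² = 81)
z = -81 (z = (-5 + 5)² - 1*81 = 0² - 81 = 0 - 81 = -81)
v = 5/38 (v = 15*(1/114) = 5/38 ≈ 0.13158)
(z + v)² = (-81 + 5/38)² = (-3073/38)² = 9443329/1444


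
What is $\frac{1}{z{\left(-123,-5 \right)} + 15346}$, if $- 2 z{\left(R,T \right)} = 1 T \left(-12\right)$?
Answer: $\frac{1}{15316} \approx 6.5291 \cdot 10^{-5}$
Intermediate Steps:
$z{\left(R,T \right)} = 6 T$ ($z{\left(R,T \right)} = - \frac{1 T \left(-12\right)}{2} = - \frac{T \left(-12\right)}{2} = - \frac{\left(-12\right) T}{2} = 6 T$)
$\frac{1}{z{\left(-123,-5 \right)} + 15346} = \frac{1}{6 \left(-5\right) + 15346} = \frac{1}{-30 + 15346} = \frac{1}{15316}$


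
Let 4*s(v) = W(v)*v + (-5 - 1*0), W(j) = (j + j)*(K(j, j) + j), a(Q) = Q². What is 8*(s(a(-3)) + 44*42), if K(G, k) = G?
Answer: 20606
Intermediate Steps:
W(j) = 4*j² (W(j) = (j + j)*(j + j) = (2*j)*(2*j) = 4*j²)
s(v) = -5/4 + v³ (s(v) = ((4*v²)*v + (-5 - 1*0))/4 = (4*v³ + (-5 + 0))/4 = (4*v³ - 5)/4 = (-5 + 4*v³)/4 = -5/4 + v³)
8*(s(a(-3)) + 44*42) = 8*((-5/4 + ((-3)²)³) + 44*42) = 8*((-5/4 + 9³) + 1848) = 8*((-5/4 + 729) + 1848) = 8*(2911/4 + 1848) = 8*(10303/4) = 20606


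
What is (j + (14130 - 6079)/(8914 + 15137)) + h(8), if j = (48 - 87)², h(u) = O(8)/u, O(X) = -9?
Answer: 292500517/192408 ≈ 1520.2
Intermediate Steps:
h(u) = -9/u
j = 1521 (j = (-39)² = 1521)
(j + (14130 - 6079)/(8914 + 15137)) + h(8) = (1521 + (14130 - 6079)/(8914 + 15137)) - 9/8 = (1521 + 8051/24051) - 9*⅛ = (1521 + 8051*(1/24051)) - 9/8 = (1521 + 8051/24051) - 9/8 = 36589622/24051 - 9/8 = 292500517/192408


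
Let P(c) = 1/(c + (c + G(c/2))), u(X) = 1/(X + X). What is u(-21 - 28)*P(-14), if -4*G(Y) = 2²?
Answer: 1/2842 ≈ 0.00035186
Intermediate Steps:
u(X) = 1/(2*X)
G(Y) = -1 (G(Y) = -¼*2² = -¼*4 = -1)
P(c) = 1/(-1 + 2*c) (P(c) = 1/(c + (c - 1)) = 1/(c + (-1 + c)) = 1/(-1 + 2*c))
u(-21 - 28)*P(-14) = (1/(2*(-21 - 28)))/(-1 + 2*(-14)) = ((½)/(-49))/(-1 - 28) = ((½)*(-1/49))/(-29) = -1/98*(-1/29) = 1/2842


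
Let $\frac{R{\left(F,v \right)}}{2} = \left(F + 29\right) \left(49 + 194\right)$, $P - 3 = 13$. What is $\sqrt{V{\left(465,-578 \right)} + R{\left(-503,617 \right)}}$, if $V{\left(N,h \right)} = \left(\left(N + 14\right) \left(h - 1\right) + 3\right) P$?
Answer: $2 i \sqrt{1166943} \approx 2160.5 i$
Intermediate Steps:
$P = 16$ ($P = 3 + 13 = 16$)
$V{\left(N,h \right)} = 48 + 16 \left(-1 + h\right) \left(14 + N\right)$ ($V{\left(N,h \right)} = \left(\left(N + 14\right) \left(h - 1\right) + 3\right) 16 = \left(\left(14 + N\right) \left(-1 + h\right) + 3\right) 16 = \left(\left(-1 + h\right) \left(14 + N\right) + 3\right) 16 = \left(3 + \left(-1 + h\right) \left(14 + N\right)\right) 16 = 48 + 16 \left(-1 + h\right) \left(14 + N\right)$)
$R{\left(F,v \right)} = 14094 + 486 F$ ($R{\left(F,v \right)} = 2 \left(F + 29\right) \left(49 + 194\right) = 2 \left(29 + F\right) 243 = 2 \left(7047 + 243 F\right) = 14094 + 486 F$)
$\sqrt{V{\left(465,-578 \right)} + R{\left(-503,617 \right)}} = \sqrt{\left(-176 - 7440 + 224 \left(-578\right) + 16 \cdot 465 \left(-578\right)\right) + \left(14094 + 486 \left(-503\right)\right)} = \sqrt{\left(-176 - 7440 - 129472 - 4300320\right) + \left(14094 - 244458\right)} = \sqrt{-4437408 - 230364} = \sqrt{-4667772} = 2 i \sqrt{1166943}$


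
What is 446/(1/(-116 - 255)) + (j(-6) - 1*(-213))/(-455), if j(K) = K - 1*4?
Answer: -10755319/65 ≈ -1.6547e+5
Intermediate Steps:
j(K) = -4 + K (j(K) = K - 4 = -4 + K)
446/(1/(-116 - 255)) + (j(-6) - 1*(-213))/(-455) = 446/(1/(-116 - 255)) + ((-4 - 6) - 1*(-213))/(-455) = 446/(1/(-371)) + (-10 + 213)*(-1/455) = 446/(-1/371) + 203*(-1/455) = 446*(-371) - 29/65 = -165466 - 29/65 = -10755319/65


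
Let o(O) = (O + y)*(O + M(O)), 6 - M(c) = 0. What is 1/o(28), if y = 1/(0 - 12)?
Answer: 6/5695 ≈ 0.0010536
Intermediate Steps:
M(c) = 6 (M(c) = 6 - 1*0 = 6 + 0 = 6)
y = -1/12 (y = 1/(-12) = -1/12 ≈ -0.083333)
o(O) = (6 + O)*(-1/12 + O) (o(O) = (O - 1/12)*(O + 6) = (-1/12 + O)*(6 + O) = (6 + O)*(-1/12 + O))
1/o(28) = 1/(-½ + 28² + (71/12)*28) = 1/(-½ + 784 + 497/3) = 1/(5695/6) = 6/5695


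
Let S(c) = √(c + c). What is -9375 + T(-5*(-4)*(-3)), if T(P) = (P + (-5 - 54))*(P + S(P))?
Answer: -2235 - 238*I*√30 ≈ -2235.0 - 1303.6*I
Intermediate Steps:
S(c) = √2*√c (S(c) = √(2*c) = √2*√c)
T(P) = (-59 + P)*(P + √2*√P) (T(P) = (P + (-5 - 54))*(P + √2*√P) = (P - 59)*(P + √2*√P) = (-59 + P)*(P + √2*√P))
-9375 + T(-5*(-4)*(-3)) = -9375 + ((-5*(-4)*(-3))² - 59*(-5*(-4))*(-3) + √2*(-5*(-4)*(-3))^(3/2) - 59*√2*√(-5*(-4)*(-3))) = -9375 + ((20*(-3))² - 1180*(-3) + √2*(20*(-3))^(3/2) - 59*√2*√(20*(-3))) = -9375 + ((-60)² - 59*(-60) + √2*(-60)^(3/2) - 59*√2*√(-60)) = -9375 + (3600 + 3540 + √2*(-120*I*√15) - 59*√2*2*I*√15) = -9375 + (3600 + 3540 - 120*I*√30 - 118*I*√30) = -9375 + (7140 - 238*I*√30) = -2235 - 238*I*√30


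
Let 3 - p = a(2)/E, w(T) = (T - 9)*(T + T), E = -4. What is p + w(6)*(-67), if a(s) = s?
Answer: 4831/2 ≈ 2415.5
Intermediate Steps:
w(T) = 2*T*(-9 + T) (w(T) = (-9 + T)*(2*T) = 2*T*(-9 + T))
p = 7/2 (p = 3 - 2/(-4) = 3 - 2*(-1)/4 = 3 - 1*(-½) = 3 + ½ = 7/2 ≈ 3.5000)
p + w(6)*(-67) = 7/2 + (2*6*(-9 + 6))*(-67) = 7/2 + (2*6*(-3))*(-67) = 7/2 - 36*(-67) = 7/2 + 2412 = 4831/2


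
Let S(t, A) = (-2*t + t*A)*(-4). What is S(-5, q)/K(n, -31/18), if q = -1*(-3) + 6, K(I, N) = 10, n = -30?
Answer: 14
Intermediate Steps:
q = 9 (q = 3 + 6 = 9)
S(t, A) = 8*t - 4*A*t (S(t, A) = (-2*t + A*t)*(-4) = 8*t - 4*A*t)
S(-5, q)/K(n, -31/18) = (4*(-5)*(2 - 1*9))/10 = (4*(-5)*(2 - 9))*(⅒) = (4*(-5)*(-7))*(⅒) = 140*(⅒) = 14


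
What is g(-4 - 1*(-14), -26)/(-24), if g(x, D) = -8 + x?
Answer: -1/12 ≈ -0.083333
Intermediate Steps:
g(-4 - 1*(-14), -26)/(-24) = (-8 + (-4 - 1*(-14)))/(-24) = (-8 + (-4 + 14))*(-1/24) = (-8 + 10)*(-1/24) = 2*(-1/24) = -1/12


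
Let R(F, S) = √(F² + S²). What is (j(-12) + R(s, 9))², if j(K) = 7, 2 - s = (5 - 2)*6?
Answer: (7 + √337)² ≈ 643.01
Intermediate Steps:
s = -16 (s = 2 - (5 - 2)*6 = 2 - 3*6 = 2 - 1*18 = 2 - 18 = -16)
(j(-12) + R(s, 9))² = (7 + √((-16)² + 9²))² = (7 + √(256 + 81))² = (7 + √337)²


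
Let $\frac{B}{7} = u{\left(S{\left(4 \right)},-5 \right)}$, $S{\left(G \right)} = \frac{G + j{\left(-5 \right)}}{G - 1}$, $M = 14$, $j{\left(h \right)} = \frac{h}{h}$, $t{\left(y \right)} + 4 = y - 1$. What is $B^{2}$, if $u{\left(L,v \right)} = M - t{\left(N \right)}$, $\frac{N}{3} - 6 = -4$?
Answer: $8281$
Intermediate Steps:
$N = 6$ ($N = 18 + 3 \left(-4\right) = 18 - 12 = 6$)
$t{\left(y \right)} = -5 + y$ ($t{\left(y \right)} = -4 + \left(y - 1\right) = -4 + \left(-1 + y\right) = -5 + y$)
$j{\left(h \right)} = 1$
$S{\left(G \right)} = \frac{1 + G}{-1 + G}$ ($S{\left(G \right)} = \frac{G + 1}{G - 1} = \frac{1 + G}{-1 + G}$)
$u{\left(L,v \right)} = 13$ ($u{\left(L,v \right)} = 14 - \left(-5 + 6\right) = 14 - 1 = 13$)
$B = 91$ ($B = 7 \cdot 13 = 91$)
$B^{2} = 91^{2} = 8281$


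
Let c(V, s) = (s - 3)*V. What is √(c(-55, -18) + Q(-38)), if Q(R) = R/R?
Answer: 34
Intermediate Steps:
Q(R) = 1
c(V, s) = V*(-3 + s) (c(V, s) = (-3 + s)*V = V*(-3 + s))
√(c(-55, -18) + Q(-38)) = √(-55*(-3 - 18) + 1) = √(-55*(-21) + 1) = √(1155 + 1) = √1156 = 34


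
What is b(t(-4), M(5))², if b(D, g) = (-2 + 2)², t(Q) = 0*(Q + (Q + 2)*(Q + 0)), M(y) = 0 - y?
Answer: 0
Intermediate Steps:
M(y) = -y
t(Q) = 0 (t(Q) = 0*(Q + (2 + Q)*Q) = 0*(Q + Q*(2 + Q)) = 0)
b(D, g) = 0 (b(D, g) = 0² = 0)
b(t(-4), M(5))² = 0² = 0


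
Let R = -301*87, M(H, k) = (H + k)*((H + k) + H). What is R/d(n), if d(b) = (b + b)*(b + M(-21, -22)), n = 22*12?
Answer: -301/18304 ≈ -0.016445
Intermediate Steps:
n = 264
M(H, k) = (H + k)*(k + 2*H)
R = -26187
d(b) = 2*b*(2752 + b) (d(b) = (b + b)*(b + ((-22)² + 2*(-21)² + 3*(-21)*(-22))) = (2*b)*(b + (484 + 2*441 + 1386)) = (2*b)*(b + (484 + 882 + 1386)) = (2*b)*(b + 2752) = (2*b)*(2752 + b) = 2*b*(2752 + b))
R/d(n) = -26187*1/(528*(2752 + 264)) = -26187/(2*264*3016) = -26187/1592448 = -26187*1/1592448 = -301/18304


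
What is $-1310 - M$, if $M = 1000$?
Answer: $-2310$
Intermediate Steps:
$-1310 - M = -1310 - 1000 = -2310$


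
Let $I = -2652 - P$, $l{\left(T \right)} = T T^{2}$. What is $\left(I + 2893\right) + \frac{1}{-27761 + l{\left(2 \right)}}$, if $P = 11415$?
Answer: $- \frac{310112023}{27753} \approx -11174.0$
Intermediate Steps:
$l{\left(T \right)} = T^{3}$
$I = -14067$ ($I = -2652 - 11415 = -14067$)
$\left(I + 2893\right) + \frac{1}{-27761 + l{\left(2 \right)}} = \left(-14067 + 2893\right) + \frac{1}{-27761 + 2^{3}} = -11174 + \frac{1}{-27761 + 8} = -11174 + \frac{1}{-27753} = -11174 - \frac{1}{27753} = - \frac{310112023}{27753}$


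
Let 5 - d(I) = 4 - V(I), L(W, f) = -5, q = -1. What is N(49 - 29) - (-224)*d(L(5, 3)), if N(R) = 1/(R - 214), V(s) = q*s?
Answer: 260735/194 ≈ 1344.0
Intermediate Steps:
V(s) = -s
d(I) = 1 - I (d(I) = 5 - (4 - (-1)*I) = 5 - (4 + I) = 5 + (-4 - I) = 1 - I)
N(R) = 1/(-214 + R)
N(49 - 29) - (-224)*d(L(5, 3)) = 1/(-214 + (49 - 29)) - (-224)*(1 - 1*(-5)) = 1/(-214 + 20) - (-224)*(1 + 5) = 1/(-194) - (-224)*6 = -1/194 - 1*(-1344) = -1/194 + 1344 = 260735/194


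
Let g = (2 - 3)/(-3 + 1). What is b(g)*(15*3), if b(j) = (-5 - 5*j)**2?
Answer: 10125/4 ≈ 2531.3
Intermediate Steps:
g = 1/2 (g = -1/(-2) = -1*(-1/2) = 1/2 ≈ 0.50000)
b(g)*(15*3) = (25*(1 + 1/2)**2)*(15*3) = (25*(3/2)**2)*45 = (25*(9/4))*45 = (225/4)*45 = 10125/4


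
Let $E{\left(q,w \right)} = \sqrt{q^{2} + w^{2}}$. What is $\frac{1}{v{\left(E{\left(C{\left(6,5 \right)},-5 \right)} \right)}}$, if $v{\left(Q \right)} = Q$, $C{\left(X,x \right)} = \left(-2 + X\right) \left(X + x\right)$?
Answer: $\frac{\sqrt{1961}}{1961} \approx 0.022582$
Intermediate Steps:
$\frac{1}{v{\left(E{\left(C{\left(6,5 \right)},-5 \right)} \right)}} = \frac{1}{\sqrt{\left(6^{2} - 12 - 10 + 6 \cdot 5\right)^{2} + \left(-5\right)^{2}}} = \frac{1}{\sqrt{\left(36 - 12 - 10 + 30\right)^{2} + 25}} = \frac{1}{\sqrt{44^{2} + 25}} = \frac{1}{\sqrt{1936 + 25}} = \frac{1}{\sqrt{1961}} = \frac{\sqrt{1961}}{1961}$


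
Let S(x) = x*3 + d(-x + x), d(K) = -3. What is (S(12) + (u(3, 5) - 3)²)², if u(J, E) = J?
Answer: 1089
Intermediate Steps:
S(x) = -3 + 3*x (S(x) = x*3 - 3 = 3*x - 3 = -3 + 3*x)
(S(12) + (u(3, 5) - 3)²)² = ((-3 + 3*12) + (3 - 3)²)² = ((-3 + 36) + 0²)² = (33 + 0)² = 33² = 1089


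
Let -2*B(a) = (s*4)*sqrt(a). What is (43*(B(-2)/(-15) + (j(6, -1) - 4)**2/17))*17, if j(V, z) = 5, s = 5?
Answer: 43 + 1462*I*sqrt(2)/3 ≈ 43.0 + 689.19*I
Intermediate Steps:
B(a) = -10*sqrt(a) (B(a) = -5*4*sqrt(a)/2 = -10*sqrt(a))
(43*(B(-2)/(-15) + (j(6, -1) - 4)**2/17))*17 = (43*(-10*I*sqrt(2)/(-15) + (5 - 4)**2/17))*17 = (43*(-10*I*sqrt(2)*(-1/15) + 1**2*(1/17)))*17 = (43*(-10*I*sqrt(2)*(-1/15) + 1*(1/17)))*17 = (43*(2*I*sqrt(2)/3 + 1/17))*17 = (43*(1/17 + 2*I*sqrt(2)/3))*17 = (43/17 + 86*I*sqrt(2)/3)*17 = 43 + 1462*I*sqrt(2)/3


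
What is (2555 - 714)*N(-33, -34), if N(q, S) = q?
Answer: -60753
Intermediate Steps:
(2555 - 714)*N(-33, -34) = (2555 - 714)*(-33) = 1841*(-33) = -60753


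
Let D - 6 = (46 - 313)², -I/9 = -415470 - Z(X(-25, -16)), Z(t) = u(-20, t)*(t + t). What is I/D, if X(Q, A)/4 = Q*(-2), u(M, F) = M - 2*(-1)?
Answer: 244962/4753 ≈ 51.538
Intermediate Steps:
u(M, F) = 2 + M (u(M, F) = M + 2 = 2 + M)
X(Q, A) = -8*Q (X(Q, A) = 4*(Q*(-2)) = 4*(-2*Q) = -8*Q)
Z(t) = -36*t (Z(t) = (2 - 20)*(t + t) = -36*t)
I = 3674430 (I = -9*(-415470 - (-36)*(-8*(-25))) = -9*(-415470 - (-36)*200) = -9*(-415470 - 1*(-7200)) = -9*(-415470 + 7200) = -9*(-408270) = 3674430)
D = 71295 (D = 6 + (46 - 313)² = 6 + (-267)² = 6 + 71289 = 71295)
I/D = 3674430/71295 = 3674430*(1/71295) = 244962/4753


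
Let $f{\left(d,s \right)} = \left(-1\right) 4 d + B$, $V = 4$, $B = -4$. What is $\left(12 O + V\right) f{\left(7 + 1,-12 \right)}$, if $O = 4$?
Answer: $-1872$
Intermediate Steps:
$f{\left(d,s \right)} = -4 - 4 d$ ($f{\left(d,s \right)} = \left(-1\right) 4 d - 4 = - 4 d - 4 = -4 - 4 d$)
$\left(12 O + V\right) f{\left(7 + 1,-12 \right)} = \left(12 \cdot 4 + 4\right) \left(-4 - 4 \left(7 + 1\right)\right) = \left(48 + 4\right) \left(-4 - 32\right) = 52 \left(-4 - 32\right) = 52 \left(-36\right) = -1872$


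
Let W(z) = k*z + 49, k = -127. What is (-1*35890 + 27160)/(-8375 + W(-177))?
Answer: -8730/14153 ≈ -0.61683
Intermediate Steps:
W(z) = 49 - 127*z (W(z) = -127*z + 49 = 49 - 127*z)
(-1*35890 + 27160)/(-8375 + W(-177)) = (-1*35890 + 27160)/(-8375 + (49 - 127*(-177))) = (-35890 + 27160)/(-8375 + (49 + 22479)) = -8730/(-8375 + 22528) = -8730/14153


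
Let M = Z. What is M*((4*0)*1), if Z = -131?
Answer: 0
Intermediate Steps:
M = -131
M*((4*0)*1) = -131*4*0 = -0 = -131*0 = 0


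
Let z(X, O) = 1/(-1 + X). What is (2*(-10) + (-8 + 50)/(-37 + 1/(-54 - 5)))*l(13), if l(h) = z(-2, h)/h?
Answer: 1099/2028 ≈ 0.54191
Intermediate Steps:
l(h) = -1/(3*h) (l(h) = 1/((-1 - 2)*h) = 1/((-3)*h) = -1/(3*h))
(2*(-10) + (-8 + 50)/(-37 + 1/(-54 - 5)))*l(13) = (2*(-10) + (-8 + 50)/(-37 + 1/(-54 - 5)))*(-⅓/13) = (-20 + 42/(-37 + 1/(-59)))*(-⅓*1/13) = (-20 + 42/(-37 - 1/59))*(-1/39) = (-20 + 42/(-2184/59))*(-1/39) = (-20 + 42*(-59/2184))*(-1/39) = (-20 - 59/52)*(-1/39) = -1099/52*(-1/39) = 1099/2028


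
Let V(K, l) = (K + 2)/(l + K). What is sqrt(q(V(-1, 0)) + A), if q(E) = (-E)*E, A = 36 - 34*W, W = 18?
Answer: I*sqrt(577) ≈ 24.021*I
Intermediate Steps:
V(K, l) = (2 + K)/(K + l)
A = -576 (A = 36 - 34*18 = 36 - 612 = -576)
q(E) = -E**2
sqrt(q(V(-1, 0)) + A) = sqrt(-((2 - 1)/(-1 + 0))**2 - 576) = sqrt(-(1/(-1))**2 - 576) = sqrt(-(-1*1)**2 - 576) = sqrt(-1*(-1)**2 - 576) = sqrt(-1*1 - 576) = sqrt(-1 - 576) = sqrt(-577) = I*sqrt(577)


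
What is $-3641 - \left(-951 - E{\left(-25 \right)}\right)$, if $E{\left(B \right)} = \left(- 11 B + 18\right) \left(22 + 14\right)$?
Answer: $7858$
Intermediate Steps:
$E{\left(B \right)} = 648 - 396 B$ ($E{\left(B \right)} = \left(18 - 11 B\right) 36 = 648 - 396 B$)
$-3641 - \left(-951 - E{\left(-25 \right)}\right) = -3641 - \left(-951 - \left(648 - -9900\right)\right) = -3641 - \left(-951 - \left(648 + 9900\right)\right) = -3641 - \left(-951 - 10548\right) = -3641 - -11499 = -3641 + 11499 = 7858$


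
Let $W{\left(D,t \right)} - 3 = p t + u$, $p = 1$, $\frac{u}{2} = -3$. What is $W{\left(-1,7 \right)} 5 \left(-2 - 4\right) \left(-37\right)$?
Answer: $4440$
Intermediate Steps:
$u = -6$ ($u = 2 \left(-3\right) = -6$)
$W{\left(D,t \right)} = -3 + t$ ($W{\left(D,t \right)} = 3 + \left(1 t - 6\right) = 3 + \left(t - 6\right) = 3 + \left(-6 + t\right) = -3 + t$)
$W{\left(-1,7 \right)} 5 \left(-2 - 4\right) \left(-37\right) = \left(-3 + 7\right) 5 \left(-2 - 4\right) \left(-37\right) = 4 \cdot 5 \left(-6\right) \left(-37\right) = 4 \left(-30\right) \left(-37\right) = \left(-120\right) \left(-37\right) = 4440$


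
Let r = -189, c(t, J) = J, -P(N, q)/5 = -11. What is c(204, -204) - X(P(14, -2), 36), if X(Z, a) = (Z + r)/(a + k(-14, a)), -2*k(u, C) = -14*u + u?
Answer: -11354/55 ≈ -206.44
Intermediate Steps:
P(N, q) = 55 (P(N, q) = -5*(-11) = 55)
k(u, C) = 13*u/2 (k(u, C) = -(-14*u + u)/2 = -(-13)*u/2 = 13*u/2)
X(Z, a) = (-189 + Z)/(-91 + a) (X(Z, a) = (Z - 189)/(a + (13/2)*(-14)) = (-189 + Z)/(a - 91) = (-189 + Z)/(-91 + a))
c(204, -204) - X(P(14, -2), 36) = -204 - (-189 + 55)/(-91 + 36) = -204 - (-134)/(-55) = -204 - (-1)*(-134)/55 = -204 - 1*134/55 = -204 - 134/55 = -11354/55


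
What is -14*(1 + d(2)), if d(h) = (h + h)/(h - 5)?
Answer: 14/3 ≈ 4.6667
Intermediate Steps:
d(h) = 2*h/(-5 + h) (d(h) = (2*h)/(-5 + h) = 2*h/(-5 + h))
-14*(1 + d(2)) = -14*(1 + 2*2/(-5 + 2)) = -14*(1 + 2*2/(-3)) = -14*(1 + 2*2*(-⅓)) = -14*(1 - 4/3) = -14*(-⅓) = 14/3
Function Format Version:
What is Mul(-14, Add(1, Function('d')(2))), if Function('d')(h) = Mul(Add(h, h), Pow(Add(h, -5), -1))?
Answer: Rational(14, 3) ≈ 4.6667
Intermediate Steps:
Function('d')(h) = Mul(2, h, Pow(Add(-5, h), -1)) (Function('d')(h) = Mul(Mul(2, h), Pow(Add(-5, h), -1)) = Mul(2, h, Pow(Add(-5, h), -1)))
Mul(-14, Add(1, Function('d')(2))) = Mul(-14, Add(1, Mul(2, 2, Pow(Add(-5, 2), -1)))) = Mul(-14, Add(1, Mul(2, 2, Pow(-3, -1)))) = Mul(-14, Add(1, Mul(2, 2, Rational(-1, 3)))) = Mul(-14, Add(1, Rational(-4, 3))) = Mul(-14, Rational(-1, 3)) = Rational(14, 3)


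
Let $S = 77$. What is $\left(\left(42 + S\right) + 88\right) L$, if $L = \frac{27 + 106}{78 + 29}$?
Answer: $\frac{27531}{107} \approx 257.3$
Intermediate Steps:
$L = \frac{133}{107} \approx 1.243$
$\left(\left(42 + S\right) + 88\right) L = \left(\left(42 + 77\right) + 88\right) \frac{133}{107} = \left(119 + 88\right) \frac{133}{107} = 207 \cdot \frac{133}{107} = \frac{27531}{107}$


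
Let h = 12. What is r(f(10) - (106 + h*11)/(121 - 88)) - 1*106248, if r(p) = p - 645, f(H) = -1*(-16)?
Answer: -3527179/33 ≈ -1.0688e+5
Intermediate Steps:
f(H) = 16
r(p) = -645 + p
r(f(10) - (106 + h*11)/(121 - 88)) - 1*106248 = (-645 + (16 - (106 + 12*11)/(121 - 88))) - 1*106248 = (-645 + (16 - (106 + 132)/33)) - 106248 = (-645 + (16 - 238/33)) - 106248 = (-645 + 290/33) - 106248 = -20995/33 - 106248 = -3527179/33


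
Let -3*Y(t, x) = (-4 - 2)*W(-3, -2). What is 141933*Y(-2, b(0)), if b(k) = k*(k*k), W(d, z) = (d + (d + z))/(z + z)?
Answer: 567732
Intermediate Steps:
W(d, z) = (z + 2*d)/(2*z) (W(d, z) = (z + 2*d)/((2*z)) = (z + 2*d)*(1/(2*z)) = (z + 2*d)/(2*z))
b(k) = k³ (b(k) = k*k² = k³)
Y(t, x) = 4 (Y(t, x) = -(-4 - 2)*(-3 + (½)*(-2))/(-2)/3 = -(-2)*(-(-3 - 1)/2) = -(-2)*(-½*(-4)) = -(-2)*2 = -⅓*(-12) = 4)
141933*Y(-2, b(0)) = 141933*4 = 567732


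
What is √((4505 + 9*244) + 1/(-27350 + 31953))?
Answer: 4*√8873635782/4603 ≈ 81.860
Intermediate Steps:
√((4505 + 9*244) + 1/(-27350 + 31953)) = √((4505 + 2196) + 1/4603) = √(6701 + 1/4603) = √(30844704/4603) = 4*√8873635782/4603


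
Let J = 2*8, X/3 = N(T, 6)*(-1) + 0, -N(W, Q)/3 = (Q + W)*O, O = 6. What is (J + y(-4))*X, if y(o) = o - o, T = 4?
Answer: 8640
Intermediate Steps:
N(W, Q) = -18*Q - 18*W (N(W, Q) = -3*(Q + W)*6 = -3*(6*Q + 6*W) = -18*Q - 18*W)
y(o) = 0
X = 540 (X = 3*((-18*6 - 18*4)*(-1) + 0) = 3*((-108 - 72)*(-1) + 0) = 3*(-180*(-1) + 0) = 3*(180 + 0) = 3*180 = 540)
J = 16
(J + y(-4))*X = (16 + 0)*540 = 16*540 = 8640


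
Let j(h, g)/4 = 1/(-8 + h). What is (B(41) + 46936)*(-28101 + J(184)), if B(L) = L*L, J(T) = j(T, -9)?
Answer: -60112149331/44 ≈ -1.3662e+9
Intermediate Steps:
j(h, g) = 4/(-8 + h)
J(T) = 4/(-8 + T)
B(L) = L²
(B(41) + 46936)*(-28101 + J(184)) = (41² + 46936)*(-28101 + 4/(-8 + 184)) = (1681 + 46936)*(-28101 + 4/176) = 48617*(-28101 + 4*(1/176)) = 48617*(-28101 + 1/44) = 48617*(-1236443/44) = -60112149331/44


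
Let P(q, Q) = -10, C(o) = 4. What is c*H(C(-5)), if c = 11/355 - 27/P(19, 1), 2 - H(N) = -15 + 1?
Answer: 15512/355 ≈ 43.696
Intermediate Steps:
H(N) = 16 (H(N) = 2 - (-15 + 1) = 2 - 1*(-14) = 2 + 14 = 16)
c = 1939/710 (c = 11/355 - 27/(-10) = 11*(1/355) - 27*(-⅒) = 11/355 + 27/10 = 1939/710 ≈ 2.7310)
c*H(C(-5)) = (1939/710)*16 = 15512/355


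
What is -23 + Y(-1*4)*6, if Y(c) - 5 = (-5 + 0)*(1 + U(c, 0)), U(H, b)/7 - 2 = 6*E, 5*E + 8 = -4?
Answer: 2581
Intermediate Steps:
E = -12/5 (E = -8/5 + (⅕)*(-4) = -8/5 - ⅘ = -12/5 ≈ -2.4000)
U(H, b) = -434/5 (U(H, b) = 14 + 7*(6*(-12/5)) = 14 + 7*(-72/5) = 14 - 504/5 = -434/5)
Y(c) = 434 (Y(c) = 5 + (-5 + 0)*(1 - 434/5) = 5 - 5*(-429/5) = 5 + 429 = 434)
-23 + Y(-1*4)*6 = -23 + 434*6 = -23 + 2604 = 2581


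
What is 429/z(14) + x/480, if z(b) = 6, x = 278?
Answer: 17299/240 ≈ 72.079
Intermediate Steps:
429/z(14) + x/480 = 429/6 + 278/480 = 429*(⅙) + 278*(1/480) = 143/2 + 139/240 = 17299/240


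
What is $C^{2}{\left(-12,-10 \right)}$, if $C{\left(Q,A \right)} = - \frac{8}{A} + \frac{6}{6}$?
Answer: $\frac{81}{25} \approx 3.24$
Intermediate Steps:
$C{\left(Q,A \right)} = 1 - \frac{8}{A}$ ($C{\left(Q,A \right)} = - \frac{8}{A} + 6 \cdot \frac{1}{6} = - \frac{8}{A} + 1 = 1 - \frac{8}{A}$)
$C^{2}{\left(-12,-10 \right)} = \left(\frac{-8 - 10}{-10}\right)^{2} = \left(\left(- \frac{1}{10}\right) \left(-18\right)\right)^{2} = \left(\frac{9}{5}\right)^{2} = \frac{81}{25}$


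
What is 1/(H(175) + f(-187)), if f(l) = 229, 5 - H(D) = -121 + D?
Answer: 1/180 ≈ 0.0055556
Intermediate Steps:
H(D) = 126 - D (H(D) = 5 - (-121 + D) = 5 + (121 - D) = 126 - D)
1/(H(175) + f(-187)) = 1/((126 - 1*175) + 229) = 1/((126 - 175) + 229) = 1/(-49 + 229) = 1/180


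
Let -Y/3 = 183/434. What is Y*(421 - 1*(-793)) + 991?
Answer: -118196/217 ≈ -544.68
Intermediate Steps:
Y = -549/434 ≈ -1.2650
Y*(421 - 1*(-793)) + 991 = -549*(421 - 1*(-793))/434 + 991 = -549*(421 + 793)/434 + 991 = -549/434*1214 + 991 = -333243/217 + 991 = -118196/217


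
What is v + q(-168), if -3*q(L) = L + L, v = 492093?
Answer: 492205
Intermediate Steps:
q(L) = -2*L/3 (q(L) = -(L + L)/3 = -2*L/3)
v + q(-168) = 492093 - ⅔*(-168) = 492093 + 112 = 492205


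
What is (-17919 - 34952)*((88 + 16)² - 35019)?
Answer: 1279636813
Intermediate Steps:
(-17919 - 34952)*((88 + 16)² - 35019) = -52871*(104² - 35019) = -52871*(10816 - 35019) = -52871*(-24203) = 1279636813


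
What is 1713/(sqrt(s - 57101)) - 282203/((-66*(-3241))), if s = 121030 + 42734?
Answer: -282203/213906 + 1713*sqrt(106663)/106663 ≈ 3.9258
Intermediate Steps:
s = 163764
1713/(sqrt(s - 57101)) - 282203/((-66*(-3241))) = 1713/(sqrt(163764 - 57101)) - 282203/((-66*(-3241))) = 1713/(sqrt(106663)) - 282203/213906 = 1713*(sqrt(106663)/106663) - 282203*1/213906 = 1713*sqrt(106663)/106663 - 282203/213906 = -282203/213906 + 1713*sqrt(106663)/106663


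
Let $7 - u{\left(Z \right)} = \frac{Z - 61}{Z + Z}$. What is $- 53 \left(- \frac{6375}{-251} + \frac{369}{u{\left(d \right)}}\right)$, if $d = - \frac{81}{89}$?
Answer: $- \frac{341657133}{549188} \approx -622.11$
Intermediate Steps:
$d = - \frac{81}{89}$ ($d = \left(-81\right) \frac{1}{89} = - \frac{81}{89} \approx -0.91011$)
$u{\left(Z \right)} = 7 - \frac{-61 + Z}{2 Z}$ ($u{\left(Z \right)} = 7 - \frac{Z - 61}{Z + Z} = 7 - \frac{-61 + Z}{2 Z}$)
$- 53 \left(- \frac{6375}{-251} + \frac{369}{u{\left(d \right)}}\right) = - 53 \left(- \frac{6375}{-251} + \frac{369}{\frac{1}{2} \frac{1}{- \frac{81}{89}} \left(61 + 13 \left(- \frac{81}{89}\right)\right)}\right) = - 53 \left(\left(-6375\right) \left(- \frac{1}{251}\right) + \frac{369}{\frac{1}{2} \left(- \frac{89}{81}\right) \left(61 - \frac{1053}{89}\right)}\right) = - 53 \left(\frac{6375}{251} + \frac{369}{\frac{1}{2} \left(- \frac{89}{81}\right) \frac{4376}{89}}\right) = - 53 \left(\frac{6375}{251} + \frac{369}{- \frac{2188}{81}}\right) = - 53 \left(\frac{6375}{251} + 369 \left(- \frac{81}{2188}\right)\right) = - 53 \left(\frac{6375}{251} - \frac{29889}{2188}\right) = \left(-53\right) \frac{6446361}{549188} = - \frac{341657133}{549188}$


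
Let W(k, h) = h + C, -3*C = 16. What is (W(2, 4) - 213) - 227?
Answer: -1324/3 ≈ -441.33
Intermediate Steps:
C = -16/3 (C = -⅓*16 = -16/3 ≈ -5.3333)
W(k, h) = -16/3 + h (W(k, h) = h - 16/3 = -16/3 + h)
(W(2, 4) - 213) - 227 = ((-16/3 + 4) - 213) - 227 = (-4/3 - 213) - 227 = -643/3 - 227 = -1324/3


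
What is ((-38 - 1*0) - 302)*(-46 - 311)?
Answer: 121380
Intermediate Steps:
((-38 - 1*0) - 302)*(-46 - 311) = ((-38 + 0) - 302)*(-357) = (-38 - 302)*(-357) = -340*(-357) = 121380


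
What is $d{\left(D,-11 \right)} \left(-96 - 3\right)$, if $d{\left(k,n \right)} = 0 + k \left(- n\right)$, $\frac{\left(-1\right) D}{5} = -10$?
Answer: $-54450$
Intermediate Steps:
$D = 50$ ($D = \left(-5\right) \left(-10\right) = 50$)
$d{\left(k,n \right)} = - k n$ ($d{\left(k,n \right)} = 0 - k n = - k n$)
$d{\left(D,-11 \right)} \left(-96 - 3\right) = \left(-1\right) 50 \left(-11\right) \left(-96 - 3\right) = 550 \left(-99\right) = -54450$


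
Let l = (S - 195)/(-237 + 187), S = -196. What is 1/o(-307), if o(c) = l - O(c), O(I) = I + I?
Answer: 50/31091 ≈ 0.0016082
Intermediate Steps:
O(I) = 2*I
l = 391/50 (l = (-196 - 195)/(-237 + 187) = -391/(-50) = -391*(-1/50) = 391/50 ≈ 7.8200)
o(c) = 391/50 - 2*c
1/o(-307) = 1/(391/50 - 2*(-307)) = 1/(391/50 + 614) = 1/(31091/50) = 50/31091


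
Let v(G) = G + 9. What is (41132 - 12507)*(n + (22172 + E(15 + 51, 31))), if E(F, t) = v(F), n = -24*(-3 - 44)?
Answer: 669109375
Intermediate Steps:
n = 1128 (n = -24*(-47) = 1128)
v(G) = 9 + G
E(F, t) = 9 + F
(41132 - 12507)*(n + (22172 + E(15 + 51, 31))) = (41132 - 12507)*(1128 + (22172 + (9 + (15 + 51)))) = 28625*(1128 + (22172 + (9 + 66))) = 28625*(1128 + (22172 + 75)) = 28625*(1128 + 22247) = 28625*23375 = 669109375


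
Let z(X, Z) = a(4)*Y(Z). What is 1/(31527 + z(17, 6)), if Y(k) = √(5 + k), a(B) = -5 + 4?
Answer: 31527/993951718 + √11/993951718 ≈ 3.1722e-5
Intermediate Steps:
a(B) = -1
z(X, Z) = -√(5 + Z)
1/(31527 + z(17, 6)) = 1/(31527 - √(5 + 6)) = 1/(31527 - √11)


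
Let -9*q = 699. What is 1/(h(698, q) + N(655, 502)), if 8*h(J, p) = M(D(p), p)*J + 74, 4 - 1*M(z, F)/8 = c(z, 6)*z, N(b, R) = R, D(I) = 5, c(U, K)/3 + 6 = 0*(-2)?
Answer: 4/264493 ≈ 1.5123e-5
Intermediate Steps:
q = -233/3 (q = -1/9*699 = -233/3 ≈ -77.667)
c(U, K) = -18 (c(U, K) = -18 + 3*(0*(-2)) = -18 + 3*0 = -18 + 0 = -18)
M(z, F) = 32 + 144*z (M(z, F) = 32 - (-144)*z = 32 + 144*z)
h(J, p) = 37/4 + 94*J (h(J, p) = ((32 + 144*5)*J + 74)/8 = ((32 + 720)*J + 74)/8 = (752*J + 74)/8 = (74 + 752*J)/8 = 37/4 + 94*J)
1/(h(698, q) + N(655, 502)) = 1/((37/4 + 94*698) + 502) = 1/((37/4 + 65612) + 502) = 1/(262485/4 + 502) = 1/(264493/4) = 4/264493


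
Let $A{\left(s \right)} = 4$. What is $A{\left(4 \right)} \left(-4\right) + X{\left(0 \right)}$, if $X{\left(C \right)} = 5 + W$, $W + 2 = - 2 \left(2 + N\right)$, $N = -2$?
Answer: $-13$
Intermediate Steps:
$W = -2$ ($W = -2 - 2 \left(2 - 2\right) = -2 - 0 = -2 + 0 = -2$)
$X{\left(C \right)} = 3$ ($X{\left(C \right)} = 5 - 2 = 3$)
$A{\left(4 \right)} \left(-4\right) + X{\left(0 \right)} = 4 \left(-4\right) + 3 = -16 + 3 = -13$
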